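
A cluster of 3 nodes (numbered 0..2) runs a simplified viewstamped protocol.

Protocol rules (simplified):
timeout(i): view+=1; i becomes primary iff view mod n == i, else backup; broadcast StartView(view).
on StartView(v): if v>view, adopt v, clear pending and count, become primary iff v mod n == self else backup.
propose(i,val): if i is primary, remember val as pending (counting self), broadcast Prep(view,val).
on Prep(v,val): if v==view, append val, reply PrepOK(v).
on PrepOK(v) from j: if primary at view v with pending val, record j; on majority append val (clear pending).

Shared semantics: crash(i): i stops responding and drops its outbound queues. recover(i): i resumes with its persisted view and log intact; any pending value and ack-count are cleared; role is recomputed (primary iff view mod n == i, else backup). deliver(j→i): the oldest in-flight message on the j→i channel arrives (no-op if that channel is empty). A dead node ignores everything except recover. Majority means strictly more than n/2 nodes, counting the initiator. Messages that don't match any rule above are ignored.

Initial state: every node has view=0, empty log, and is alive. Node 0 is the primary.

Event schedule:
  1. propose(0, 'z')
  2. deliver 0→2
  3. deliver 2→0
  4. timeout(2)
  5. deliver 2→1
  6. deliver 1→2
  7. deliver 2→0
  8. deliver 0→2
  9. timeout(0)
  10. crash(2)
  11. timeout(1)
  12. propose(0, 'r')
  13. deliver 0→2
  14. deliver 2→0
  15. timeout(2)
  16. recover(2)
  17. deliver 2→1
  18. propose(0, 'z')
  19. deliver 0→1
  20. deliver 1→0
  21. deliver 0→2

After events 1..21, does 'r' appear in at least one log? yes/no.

e1 propose(0,'z'): ·
e2 deliver 0→2: 2[back,v=0,z]
e3 deliver 2→0: 0[prim,v=0,z]
e4 timeout(2): 2[back,v=1,z]
e5 deliver 2→1: 1[prim,v=1,-]
e6 deliver 1→2: ·
e7 deliver 2→0: 0[back,v=1,z]
e8 deliver 0→2: ·
e9 timeout(0): 0[back,v=2,z]
e10 crash(2): 2[✗back,v=1,z]
e11 timeout(1): 1[back,v=2,-]
e12 propose(0,'r'): ·
e13 deliver 0→2: ·
e14 deliver 2→0: ·
e15 timeout(2): ·
e16 recover(2): 2[back,v=1,z]
e17 deliver 2→1: ·
e18 propose(0,'z'): ·
e19 deliver 0→1: ·
e20 deliver 1→0: ·
e21 deliver 0→2: 2[prim,v=2,z]

no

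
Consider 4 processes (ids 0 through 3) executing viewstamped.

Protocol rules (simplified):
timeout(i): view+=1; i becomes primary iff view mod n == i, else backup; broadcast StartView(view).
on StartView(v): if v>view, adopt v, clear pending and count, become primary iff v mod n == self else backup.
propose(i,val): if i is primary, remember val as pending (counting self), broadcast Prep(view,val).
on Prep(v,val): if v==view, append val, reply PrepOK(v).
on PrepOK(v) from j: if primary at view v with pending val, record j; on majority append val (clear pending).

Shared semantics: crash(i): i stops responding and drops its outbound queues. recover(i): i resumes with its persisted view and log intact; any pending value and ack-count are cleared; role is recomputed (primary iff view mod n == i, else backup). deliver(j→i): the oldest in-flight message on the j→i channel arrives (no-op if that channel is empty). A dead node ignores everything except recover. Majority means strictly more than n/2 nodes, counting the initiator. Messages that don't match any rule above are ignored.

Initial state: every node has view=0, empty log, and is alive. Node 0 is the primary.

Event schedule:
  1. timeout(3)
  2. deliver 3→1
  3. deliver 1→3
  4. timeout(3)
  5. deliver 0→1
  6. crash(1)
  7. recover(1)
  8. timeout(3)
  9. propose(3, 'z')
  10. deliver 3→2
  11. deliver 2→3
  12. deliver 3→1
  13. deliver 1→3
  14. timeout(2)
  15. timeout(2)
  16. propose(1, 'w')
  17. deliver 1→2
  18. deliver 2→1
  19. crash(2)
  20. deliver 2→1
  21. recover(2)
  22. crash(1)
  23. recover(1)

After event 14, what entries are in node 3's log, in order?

empty

step 1 timeout(3): 3={back,v=1,log=-}
step 2 deliver 3→1: 1={prim,v=1,log=-}
step 3 deliver 1→3: —
step 4 timeout(3): 3={back,v=2,log=-}
step 5 deliver 0→1: —
step 6 crash(1): 1={✗prim,v=1,log=-}
step 7 recover(1): 1={prim,v=1,log=-}
step 8 timeout(3): 3={prim,v=3,log=-}
step 9 propose(3,'z'): —
step 10 deliver 3→2: 2={back,v=1,log=-}
step 11 deliver 2→3: —
step 12 deliver 3→1: 1={back,v=2,log=-}
step 13 deliver 1→3: —
step 14 timeout(2): 2={prim,v=2,log=-}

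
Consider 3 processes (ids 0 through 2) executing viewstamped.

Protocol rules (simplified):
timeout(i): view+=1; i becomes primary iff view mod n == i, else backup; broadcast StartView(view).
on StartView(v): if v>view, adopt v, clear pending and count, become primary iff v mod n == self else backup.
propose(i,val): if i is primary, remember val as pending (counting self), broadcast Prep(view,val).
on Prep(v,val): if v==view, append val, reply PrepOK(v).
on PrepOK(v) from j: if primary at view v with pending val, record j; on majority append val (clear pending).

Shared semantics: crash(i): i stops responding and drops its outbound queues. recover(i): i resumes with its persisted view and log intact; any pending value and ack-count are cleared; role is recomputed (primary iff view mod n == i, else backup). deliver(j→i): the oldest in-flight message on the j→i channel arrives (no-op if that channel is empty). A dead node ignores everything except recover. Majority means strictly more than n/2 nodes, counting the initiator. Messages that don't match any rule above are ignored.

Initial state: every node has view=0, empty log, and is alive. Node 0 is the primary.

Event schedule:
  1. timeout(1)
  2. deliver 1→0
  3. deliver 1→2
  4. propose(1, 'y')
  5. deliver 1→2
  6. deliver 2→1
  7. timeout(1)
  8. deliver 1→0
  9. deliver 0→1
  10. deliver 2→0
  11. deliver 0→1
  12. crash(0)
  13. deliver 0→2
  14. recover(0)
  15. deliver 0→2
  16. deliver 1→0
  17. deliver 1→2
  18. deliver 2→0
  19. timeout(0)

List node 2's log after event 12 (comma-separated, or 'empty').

y

[1] timeout(1) → N1(prim v1 [-])
[2] deliver 1→0 → N0(back v1 [-])
[3] deliver 1→2 → N2(back v1 [-])
[4] propose(1,'y') → ∅
[5] deliver 1→2 → N2(back v1 [y])
[6] deliver 2→1 → N1(prim v1 [y])
[7] timeout(1) → N1(back v2 [y])
[8] deliver 1→0 → N0(back v1 [y])
[9] deliver 0→1 → ∅
[10] deliver 2→0 → ∅
[11] deliver 0→1 → ∅
[12] crash(0) → N0(✗back v1 [y])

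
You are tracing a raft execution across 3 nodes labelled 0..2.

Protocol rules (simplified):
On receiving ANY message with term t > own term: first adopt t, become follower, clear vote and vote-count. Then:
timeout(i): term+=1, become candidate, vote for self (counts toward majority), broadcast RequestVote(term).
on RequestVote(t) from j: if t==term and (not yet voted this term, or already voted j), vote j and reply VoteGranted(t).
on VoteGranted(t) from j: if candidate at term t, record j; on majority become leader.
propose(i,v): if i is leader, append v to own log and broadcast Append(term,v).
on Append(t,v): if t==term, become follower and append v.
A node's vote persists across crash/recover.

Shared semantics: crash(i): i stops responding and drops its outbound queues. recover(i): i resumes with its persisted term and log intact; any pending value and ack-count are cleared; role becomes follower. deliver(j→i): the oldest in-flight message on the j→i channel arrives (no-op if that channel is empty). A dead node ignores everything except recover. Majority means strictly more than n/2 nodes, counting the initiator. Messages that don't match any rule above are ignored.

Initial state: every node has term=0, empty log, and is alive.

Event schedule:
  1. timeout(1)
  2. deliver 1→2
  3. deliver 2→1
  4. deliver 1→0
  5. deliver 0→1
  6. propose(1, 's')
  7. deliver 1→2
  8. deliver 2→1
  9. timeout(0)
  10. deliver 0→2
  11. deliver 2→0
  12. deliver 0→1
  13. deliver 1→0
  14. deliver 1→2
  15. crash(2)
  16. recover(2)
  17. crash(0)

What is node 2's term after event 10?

2

after 1 — timeout(1): n1:cand/t1/[-]
after 2 — deliver 1→2: n2:foll/t1/[-]
after 3 — deliver 2→1: n1:lead/t1/[-]
after 4 — deliver 1→0: n0:foll/t1/[-]
after 5 — deliver 0→1: ·
after 6 — propose(1,'s'): n1:lead/t1/[s]
after 7 — deliver 1→2: n2:foll/t1/[s]
after 8 — deliver 2→1: ·
after 9 — timeout(0): n0:cand/t2/[-]
after 10 — deliver 0→2: n2:foll/t2/[s]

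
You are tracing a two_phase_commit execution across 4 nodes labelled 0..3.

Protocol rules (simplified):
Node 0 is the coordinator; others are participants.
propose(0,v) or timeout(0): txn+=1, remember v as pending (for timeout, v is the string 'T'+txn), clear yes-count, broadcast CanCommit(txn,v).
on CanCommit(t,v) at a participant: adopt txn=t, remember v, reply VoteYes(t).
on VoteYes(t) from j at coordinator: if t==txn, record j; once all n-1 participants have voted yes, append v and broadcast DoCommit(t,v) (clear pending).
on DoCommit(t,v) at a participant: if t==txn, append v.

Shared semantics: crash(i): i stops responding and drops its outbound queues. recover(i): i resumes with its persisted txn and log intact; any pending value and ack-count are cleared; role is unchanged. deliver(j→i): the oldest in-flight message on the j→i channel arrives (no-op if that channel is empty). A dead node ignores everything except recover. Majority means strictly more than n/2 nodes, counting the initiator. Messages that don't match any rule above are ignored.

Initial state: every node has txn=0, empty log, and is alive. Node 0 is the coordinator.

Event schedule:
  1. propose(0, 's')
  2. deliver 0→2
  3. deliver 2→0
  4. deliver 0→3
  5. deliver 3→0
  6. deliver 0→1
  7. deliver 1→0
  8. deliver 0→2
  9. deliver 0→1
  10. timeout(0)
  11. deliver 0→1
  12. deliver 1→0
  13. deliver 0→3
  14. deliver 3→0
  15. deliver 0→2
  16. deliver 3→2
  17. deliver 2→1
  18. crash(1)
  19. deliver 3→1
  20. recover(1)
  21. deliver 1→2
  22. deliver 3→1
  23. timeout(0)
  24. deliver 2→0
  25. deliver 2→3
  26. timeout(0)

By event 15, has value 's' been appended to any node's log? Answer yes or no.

yes

e1 propose(0,'s'): 0[coor,t=1,-]
e2 deliver 0→2: 2[part,t=1,-]
e3 deliver 2→0: ·
e4 deliver 0→3: 3[part,t=1,-]
e5 deliver 3→0: ·
e6 deliver 0→1: 1[part,t=1,-]
e7 deliver 1→0: 0[coor,t=1,s]
e8 deliver 0→2: 2[part,t=1,s]
e9 deliver 0→1: 1[part,t=1,s]
e10 timeout(0): 0[coor,t=2,s]
e11 deliver 0→1: 1[part,t=2,s]
e12 deliver 1→0: ·
e13 deliver 0→3: 3[part,t=1,s]
e14 deliver 3→0: ·
e15 deliver 0→2: 2[part,t=2,s]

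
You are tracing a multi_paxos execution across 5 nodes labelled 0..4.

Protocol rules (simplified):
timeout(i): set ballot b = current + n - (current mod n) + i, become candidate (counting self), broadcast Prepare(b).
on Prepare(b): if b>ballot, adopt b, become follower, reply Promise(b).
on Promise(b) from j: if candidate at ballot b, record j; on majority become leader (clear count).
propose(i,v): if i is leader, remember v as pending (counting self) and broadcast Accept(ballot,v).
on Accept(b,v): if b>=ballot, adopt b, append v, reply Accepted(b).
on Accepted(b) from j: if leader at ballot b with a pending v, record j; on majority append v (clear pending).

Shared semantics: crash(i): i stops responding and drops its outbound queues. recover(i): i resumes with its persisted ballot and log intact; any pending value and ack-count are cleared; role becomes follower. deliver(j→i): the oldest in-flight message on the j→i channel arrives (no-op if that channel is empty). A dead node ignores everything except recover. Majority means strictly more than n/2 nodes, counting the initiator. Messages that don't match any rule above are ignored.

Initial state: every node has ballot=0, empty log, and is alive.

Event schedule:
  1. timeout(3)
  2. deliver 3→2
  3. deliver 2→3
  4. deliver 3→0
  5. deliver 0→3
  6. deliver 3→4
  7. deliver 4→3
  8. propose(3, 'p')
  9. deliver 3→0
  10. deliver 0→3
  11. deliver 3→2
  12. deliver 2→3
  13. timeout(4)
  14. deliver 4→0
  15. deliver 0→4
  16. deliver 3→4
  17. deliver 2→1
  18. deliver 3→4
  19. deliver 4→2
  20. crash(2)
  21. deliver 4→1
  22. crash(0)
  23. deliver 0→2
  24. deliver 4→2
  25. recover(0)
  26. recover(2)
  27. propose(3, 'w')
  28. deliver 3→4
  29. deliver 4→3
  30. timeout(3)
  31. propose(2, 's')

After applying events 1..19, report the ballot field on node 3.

8

e1 timeout(3): 3[cand,b=8,-]
e2 deliver 3→2: 2[foll,b=8,-]
e3 deliver 2→3: ·
e4 deliver 3→0: 0[foll,b=8,-]
e5 deliver 0→3: 3[lead,b=8,-]
e6 deliver 3→4: 4[foll,b=8,-]
e7 deliver 4→3: ·
e8 propose(3,'p'): ·
e9 deliver 3→0: 0[foll,b=8,p]
e10 deliver 0→3: ·
e11 deliver 3→2: 2[foll,b=8,p]
e12 deliver 2→3: 3[lead,b=8,p]
e13 timeout(4): 4[cand,b=14,-]
e14 deliver 4→0: 0[foll,b=14,p]
e15 deliver 0→4: ·
e16 deliver 3→4: ·
e17 deliver 2→1: ·
e18 deliver 3→4: ·
e19 deliver 4→2: 2[foll,b=14,p]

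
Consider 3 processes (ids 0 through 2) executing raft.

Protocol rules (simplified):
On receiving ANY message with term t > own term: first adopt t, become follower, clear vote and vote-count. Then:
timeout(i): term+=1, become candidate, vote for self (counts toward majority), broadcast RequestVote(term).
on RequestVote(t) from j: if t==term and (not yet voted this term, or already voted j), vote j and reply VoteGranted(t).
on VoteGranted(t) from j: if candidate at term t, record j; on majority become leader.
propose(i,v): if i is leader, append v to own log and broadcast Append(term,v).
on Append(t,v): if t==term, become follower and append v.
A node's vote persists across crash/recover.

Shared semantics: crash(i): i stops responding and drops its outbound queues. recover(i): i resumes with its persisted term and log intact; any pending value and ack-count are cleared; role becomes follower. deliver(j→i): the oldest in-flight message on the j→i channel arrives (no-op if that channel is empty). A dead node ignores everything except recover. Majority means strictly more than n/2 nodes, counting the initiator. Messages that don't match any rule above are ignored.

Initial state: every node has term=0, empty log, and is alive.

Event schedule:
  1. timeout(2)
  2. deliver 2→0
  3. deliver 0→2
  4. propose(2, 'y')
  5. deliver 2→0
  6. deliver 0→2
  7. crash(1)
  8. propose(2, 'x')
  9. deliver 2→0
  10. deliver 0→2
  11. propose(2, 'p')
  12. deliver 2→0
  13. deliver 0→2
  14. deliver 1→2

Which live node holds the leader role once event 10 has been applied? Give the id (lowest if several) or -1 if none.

1. timeout(2):  <2:cand t1 ->
2. deliver 2→0:  <0:foll t1 ->
3. deliver 0→2:  <2:lead t1 ->
4. propose(2,'y'):  <2:lead t1 y>
5. deliver 2→0:  <0:foll t1 y>
6. deliver 0→2:  nop
7. crash(1):  <1:✗foll t0 ->
8. propose(2,'x'):  <2:lead t1 y,x>
9. deliver 2→0:  <0:foll t1 y,x>
10. deliver 0→2:  nop

2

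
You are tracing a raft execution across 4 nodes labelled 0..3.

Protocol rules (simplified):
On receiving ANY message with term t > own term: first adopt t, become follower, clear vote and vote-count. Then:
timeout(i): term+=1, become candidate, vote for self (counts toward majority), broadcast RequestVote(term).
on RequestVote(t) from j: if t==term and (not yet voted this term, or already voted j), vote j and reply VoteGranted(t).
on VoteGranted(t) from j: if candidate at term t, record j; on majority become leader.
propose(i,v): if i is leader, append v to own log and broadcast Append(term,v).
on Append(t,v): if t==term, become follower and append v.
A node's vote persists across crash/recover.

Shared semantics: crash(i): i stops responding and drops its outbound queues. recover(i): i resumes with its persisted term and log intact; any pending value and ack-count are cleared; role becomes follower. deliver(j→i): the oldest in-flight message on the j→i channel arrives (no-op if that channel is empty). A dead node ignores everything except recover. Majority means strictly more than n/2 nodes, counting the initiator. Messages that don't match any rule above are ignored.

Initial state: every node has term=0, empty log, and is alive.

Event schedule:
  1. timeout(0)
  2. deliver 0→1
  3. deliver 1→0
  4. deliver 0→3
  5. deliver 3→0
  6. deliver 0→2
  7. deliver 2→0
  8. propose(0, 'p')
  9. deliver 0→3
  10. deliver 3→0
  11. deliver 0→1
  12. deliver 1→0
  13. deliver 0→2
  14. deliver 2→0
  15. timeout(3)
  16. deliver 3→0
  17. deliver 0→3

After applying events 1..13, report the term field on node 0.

1

[1] timeout(0) → N0(cand t1 [-])
[2] deliver 0→1 → N1(foll t1 [-])
[3] deliver 1→0 → ∅
[4] deliver 0→3 → N3(foll t1 [-])
[5] deliver 3→0 → N0(lead t1 [-])
[6] deliver 0→2 → N2(foll t1 [-])
[7] deliver 2→0 → ∅
[8] propose(0,'p') → N0(lead t1 [p])
[9] deliver 0→3 → N3(foll t1 [p])
[10] deliver 3→0 → ∅
[11] deliver 0→1 → N1(foll t1 [p])
[12] deliver 1→0 → ∅
[13] deliver 0→2 → N2(foll t1 [p])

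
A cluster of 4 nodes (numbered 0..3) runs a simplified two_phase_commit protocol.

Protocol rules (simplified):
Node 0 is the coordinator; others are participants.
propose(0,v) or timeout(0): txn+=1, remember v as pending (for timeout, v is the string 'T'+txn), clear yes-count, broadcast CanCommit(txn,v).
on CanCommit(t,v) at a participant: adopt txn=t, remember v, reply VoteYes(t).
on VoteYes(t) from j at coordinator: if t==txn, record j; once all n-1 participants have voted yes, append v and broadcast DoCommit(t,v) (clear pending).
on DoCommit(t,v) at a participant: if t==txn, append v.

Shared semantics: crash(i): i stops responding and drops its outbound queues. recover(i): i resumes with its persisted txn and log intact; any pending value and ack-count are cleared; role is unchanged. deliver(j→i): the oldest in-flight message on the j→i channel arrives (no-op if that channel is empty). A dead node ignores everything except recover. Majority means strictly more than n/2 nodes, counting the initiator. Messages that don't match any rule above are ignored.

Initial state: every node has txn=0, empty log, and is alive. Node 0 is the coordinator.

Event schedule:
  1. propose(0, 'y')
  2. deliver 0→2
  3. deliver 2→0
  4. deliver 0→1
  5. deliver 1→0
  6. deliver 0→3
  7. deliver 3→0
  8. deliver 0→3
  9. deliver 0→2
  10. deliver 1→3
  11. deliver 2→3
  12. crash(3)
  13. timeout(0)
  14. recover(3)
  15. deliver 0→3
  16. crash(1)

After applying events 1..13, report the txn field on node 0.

e1 propose(0,'y'): 0[coor,t=1,-]
e2 deliver 0→2: 2[part,t=1,-]
e3 deliver 2→0: ·
e4 deliver 0→1: 1[part,t=1,-]
e5 deliver 1→0: ·
e6 deliver 0→3: 3[part,t=1,-]
e7 deliver 3→0: 0[coor,t=1,y]
e8 deliver 0→3: 3[part,t=1,y]
e9 deliver 0→2: 2[part,t=1,y]
e10 deliver 1→3: ·
e11 deliver 2→3: ·
e12 crash(3): 3[✗part,t=1,y]
e13 timeout(0): 0[coor,t=2,y]

2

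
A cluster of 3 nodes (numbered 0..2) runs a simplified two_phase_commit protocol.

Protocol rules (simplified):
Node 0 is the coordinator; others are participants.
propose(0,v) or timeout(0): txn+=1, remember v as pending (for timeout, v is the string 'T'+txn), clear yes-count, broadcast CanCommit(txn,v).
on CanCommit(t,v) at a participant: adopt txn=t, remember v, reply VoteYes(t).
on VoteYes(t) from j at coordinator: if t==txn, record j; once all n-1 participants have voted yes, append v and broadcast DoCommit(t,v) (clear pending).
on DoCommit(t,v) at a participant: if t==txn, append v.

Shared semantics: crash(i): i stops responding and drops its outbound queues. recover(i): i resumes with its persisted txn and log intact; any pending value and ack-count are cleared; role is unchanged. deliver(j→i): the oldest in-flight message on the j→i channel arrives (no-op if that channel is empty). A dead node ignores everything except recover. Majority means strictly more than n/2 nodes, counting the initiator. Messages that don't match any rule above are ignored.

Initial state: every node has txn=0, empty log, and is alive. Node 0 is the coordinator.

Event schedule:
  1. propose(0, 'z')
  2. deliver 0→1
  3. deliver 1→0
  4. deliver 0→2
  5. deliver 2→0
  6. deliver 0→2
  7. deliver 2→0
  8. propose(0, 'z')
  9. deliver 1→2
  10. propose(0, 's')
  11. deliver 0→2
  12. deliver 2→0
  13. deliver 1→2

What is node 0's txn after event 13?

3

step 1 propose(0,'z'): 0={coor,t=1,log=-}
step 2 deliver 0→1: 1={part,t=1,log=-}
step 3 deliver 1→0: —
step 4 deliver 0→2: 2={part,t=1,log=-}
step 5 deliver 2→0: 0={coor,t=1,log=z}
step 6 deliver 0→2: 2={part,t=1,log=z}
step 7 deliver 2→0: —
step 8 propose(0,'z'): 0={coor,t=2,log=z}
step 9 deliver 1→2: —
step 10 propose(0,'s'): 0={coor,t=3,log=z}
step 11 deliver 0→2: 2={part,t=2,log=z}
step 12 deliver 2→0: —
step 13 deliver 1→2: —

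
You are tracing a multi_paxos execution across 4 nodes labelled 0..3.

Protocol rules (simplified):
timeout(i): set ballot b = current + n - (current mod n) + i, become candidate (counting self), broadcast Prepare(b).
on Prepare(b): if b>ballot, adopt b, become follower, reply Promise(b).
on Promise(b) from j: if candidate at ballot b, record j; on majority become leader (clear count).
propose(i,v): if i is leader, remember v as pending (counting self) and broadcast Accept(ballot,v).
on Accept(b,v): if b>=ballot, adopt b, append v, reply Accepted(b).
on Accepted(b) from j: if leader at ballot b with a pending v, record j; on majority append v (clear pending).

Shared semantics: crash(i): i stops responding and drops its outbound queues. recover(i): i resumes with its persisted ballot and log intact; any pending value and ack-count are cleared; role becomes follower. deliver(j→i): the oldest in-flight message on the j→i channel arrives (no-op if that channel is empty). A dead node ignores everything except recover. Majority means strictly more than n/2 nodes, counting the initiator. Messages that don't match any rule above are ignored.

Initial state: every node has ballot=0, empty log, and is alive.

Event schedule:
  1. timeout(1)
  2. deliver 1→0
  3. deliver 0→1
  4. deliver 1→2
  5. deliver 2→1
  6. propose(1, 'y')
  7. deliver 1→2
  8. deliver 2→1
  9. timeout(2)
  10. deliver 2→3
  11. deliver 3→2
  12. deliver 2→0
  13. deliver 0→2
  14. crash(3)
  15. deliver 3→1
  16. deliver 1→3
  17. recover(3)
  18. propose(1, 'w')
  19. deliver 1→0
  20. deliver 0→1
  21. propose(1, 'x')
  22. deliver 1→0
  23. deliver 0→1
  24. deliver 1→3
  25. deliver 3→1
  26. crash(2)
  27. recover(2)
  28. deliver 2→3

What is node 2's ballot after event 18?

10

step 1 timeout(1): 1={cand,b=5,log=-}
step 2 deliver 1→0: 0={foll,b=5,log=-}
step 3 deliver 0→1: —
step 4 deliver 1→2: 2={foll,b=5,log=-}
step 5 deliver 2→1: 1={lead,b=5,log=-}
step 6 propose(1,'y'): —
step 7 deliver 1→2: 2={foll,b=5,log=y}
step 8 deliver 2→1: —
step 9 timeout(2): 2={cand,b=10,log=y}
step 10 deliver 2→3: 3={foll,b=10,log=-}
step 11 deliver 3→2: —
step 12 deliver 2→0: 0={foll,b=10,log=-}
step 13 deliver 0→2: 2={lead,b=10,log=y}
step 14 crash(3): 3={✗foll,b=10,log=-}
step 15 deliver 3→1: —
step 16 deliver 1→3: —
step 17 recover(3): 3={foll,b=10,log=-}
step 18 propose(1,'w'): —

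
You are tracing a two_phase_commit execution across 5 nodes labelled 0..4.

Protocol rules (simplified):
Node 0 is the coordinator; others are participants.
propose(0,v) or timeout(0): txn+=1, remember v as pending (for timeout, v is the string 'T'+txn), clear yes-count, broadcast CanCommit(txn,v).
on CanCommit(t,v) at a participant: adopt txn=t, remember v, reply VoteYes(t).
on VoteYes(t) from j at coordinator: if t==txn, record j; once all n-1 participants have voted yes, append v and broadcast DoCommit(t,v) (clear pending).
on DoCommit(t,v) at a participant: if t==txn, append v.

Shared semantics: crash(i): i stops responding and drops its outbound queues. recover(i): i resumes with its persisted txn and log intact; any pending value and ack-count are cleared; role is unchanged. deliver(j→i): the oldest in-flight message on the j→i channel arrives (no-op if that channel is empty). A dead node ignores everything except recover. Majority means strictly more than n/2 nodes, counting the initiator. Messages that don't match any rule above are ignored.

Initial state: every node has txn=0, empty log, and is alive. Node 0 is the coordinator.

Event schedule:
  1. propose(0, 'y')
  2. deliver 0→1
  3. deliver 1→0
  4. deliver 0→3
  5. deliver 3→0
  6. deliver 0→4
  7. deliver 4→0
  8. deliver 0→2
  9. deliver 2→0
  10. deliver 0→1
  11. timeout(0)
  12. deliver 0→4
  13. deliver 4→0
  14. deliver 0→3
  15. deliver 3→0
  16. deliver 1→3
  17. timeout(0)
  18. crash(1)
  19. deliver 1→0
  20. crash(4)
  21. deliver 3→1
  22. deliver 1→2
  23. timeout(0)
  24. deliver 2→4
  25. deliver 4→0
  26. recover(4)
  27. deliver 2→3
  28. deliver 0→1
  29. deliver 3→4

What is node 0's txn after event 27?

4

e1 propose(0,'y'): 0[coor,t=1,-]
e2 deliver 0→1: 1[part,t=1,-]
e3 deliver 1→0: ·
e4 deliver 0→3: 3[part,t=1,-]
e5 deliver 3→0: ·
e6 deliver 0→4: 4[part,t=1,-]
e7 deliver 4→0: ·
e8 deliver 0→2: 2[part,t=1,-]
e9 deliver 2→0: 0[coor,t=1,y]
e10 deliver 0→1: 1[part,t=1,y]
e11 timeout(0): 0[coor,t=2,y]
e12 deliver 0→4: 4[part,t=1,y]
e13 deliver 4→0: ·
e14 deliver 0→3: 3[part,t=1,y]
e15 deliver 3→0: ·
e16 deliver 1→3: ·
e17 timeout(0): 0[coor,t=3,y]
e18 crash(1): 1[✗part,t=1,y]
e19 deliver 1→0: ·
e20 crash(4): 4[✗part,t=1,y]
e21 deliver 3→1: ·
e22 deliver 1→2: ·
e23 timeout(0): 0[coor,t=4,y]
e24 deliver 2→4: ·
e25 deliver 4→0: ·
e26 recover(4): 4[part,t=1,y]
e27 deliver 2→3: ·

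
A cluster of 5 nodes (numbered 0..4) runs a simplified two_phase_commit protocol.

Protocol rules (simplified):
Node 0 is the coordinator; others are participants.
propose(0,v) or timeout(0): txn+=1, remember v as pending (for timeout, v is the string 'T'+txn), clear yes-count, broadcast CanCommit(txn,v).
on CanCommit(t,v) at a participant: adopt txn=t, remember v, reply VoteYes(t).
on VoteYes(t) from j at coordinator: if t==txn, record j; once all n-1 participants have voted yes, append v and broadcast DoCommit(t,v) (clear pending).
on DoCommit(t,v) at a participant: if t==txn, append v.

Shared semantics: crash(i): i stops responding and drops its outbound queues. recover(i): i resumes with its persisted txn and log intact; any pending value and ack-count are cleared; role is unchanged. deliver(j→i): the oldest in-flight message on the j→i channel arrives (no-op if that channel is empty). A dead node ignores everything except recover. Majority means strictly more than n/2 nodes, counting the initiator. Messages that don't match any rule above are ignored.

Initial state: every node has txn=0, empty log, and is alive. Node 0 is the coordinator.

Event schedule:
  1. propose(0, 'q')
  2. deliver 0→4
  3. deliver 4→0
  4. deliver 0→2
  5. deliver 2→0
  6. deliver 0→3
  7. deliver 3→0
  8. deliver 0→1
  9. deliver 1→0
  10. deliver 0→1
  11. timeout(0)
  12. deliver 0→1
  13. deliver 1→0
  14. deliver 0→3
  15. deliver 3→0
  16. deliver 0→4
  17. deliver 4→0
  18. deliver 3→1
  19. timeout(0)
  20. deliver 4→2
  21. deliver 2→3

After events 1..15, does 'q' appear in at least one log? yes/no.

step 1 propose(0,'q'): 0={coor,t=1,log=-}
step 2 deliver 0→4: 4={part,t=1,log=-}
step 3 deliver 4→0: —
step 4 deliver 0→2: 2={part,t=1,log=-}
step 5 deliver 2→0: —
step 6 deliver 0→3: 3={part,t=1,log=-}
step 7 deliver 3→0: —
step 8 deliver 0→1: 1={part,t=1,log=-}
step 9 deliver 1→0: 0={coor,t=1,log=q}
step 10 deliver 0→1: 1={part,t=1,log=q}
step 11 timeout(0): 0={coor,t=2,log=q}
step 12 deliver 0→1: 1={part,t=2,log=q}
step 13 deliver 1→0: —
step 14 deliver 0→3: 3={part,t=1,log=q}
step 15 deliver 3→0: —

yes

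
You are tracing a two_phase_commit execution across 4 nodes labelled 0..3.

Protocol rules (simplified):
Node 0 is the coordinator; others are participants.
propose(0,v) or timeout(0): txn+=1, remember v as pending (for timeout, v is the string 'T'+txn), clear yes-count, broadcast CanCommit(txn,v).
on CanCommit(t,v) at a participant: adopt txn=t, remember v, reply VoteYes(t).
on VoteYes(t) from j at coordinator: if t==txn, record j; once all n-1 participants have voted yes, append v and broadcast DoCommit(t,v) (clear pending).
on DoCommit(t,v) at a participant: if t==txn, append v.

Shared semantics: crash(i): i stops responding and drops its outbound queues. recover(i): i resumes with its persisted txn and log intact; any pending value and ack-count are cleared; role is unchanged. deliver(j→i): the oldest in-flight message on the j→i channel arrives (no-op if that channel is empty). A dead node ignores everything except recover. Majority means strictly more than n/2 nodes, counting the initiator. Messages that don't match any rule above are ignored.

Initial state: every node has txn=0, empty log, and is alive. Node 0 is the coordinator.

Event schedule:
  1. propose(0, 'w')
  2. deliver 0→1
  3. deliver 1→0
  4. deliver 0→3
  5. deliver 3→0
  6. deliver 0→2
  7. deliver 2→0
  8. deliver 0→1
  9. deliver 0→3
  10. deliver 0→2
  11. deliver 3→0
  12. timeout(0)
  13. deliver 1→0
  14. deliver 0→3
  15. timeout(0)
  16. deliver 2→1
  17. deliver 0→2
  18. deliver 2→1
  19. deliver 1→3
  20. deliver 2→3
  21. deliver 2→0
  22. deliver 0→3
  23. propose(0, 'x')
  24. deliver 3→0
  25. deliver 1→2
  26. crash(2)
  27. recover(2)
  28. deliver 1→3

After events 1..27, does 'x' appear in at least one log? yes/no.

e1 propose(0,'w'): 0[coor,t=1,-]
e2 deliver 0→1: 1[part,t=1,-]
e3 deliver 1→0: ·
e4 deliver 0→3: 3[part,t=1,-]
e5 deliver 3→0: ·
e6 deliver 0→2: 2[part,t=1,-]
e7 deliver 2→0: 0[coor,t=1,w]
e8 deliver 0→1: 1[part,t=1,w]
e9 deliver 0→3: 3[part,t=1,w]
e10 deliver 0→2: 2[part,t=1,w]
e11 deliver 3→0: ·
e12 timeout(0): 0[coor,t=2,w]
e13 deliver 1→0: ·
e14 deliver 0→3: 3[part,t=2,w]
e15 timeout(0): 0[coor,t=3,w]
e16 deliver 2→1: ·
e17 deliver 0→2: 2[part,t=2,w]
e18 deliver 2→1: ·
e19 deliver 1→3: ·
e20 deliver 2→3: ·
e21 deliver 2→0: ·
e22 deliver 0→3: 3[part,t=3,w]
e23 propose(0,'x'): 0[coor,t=4,w]
e24 deliver 3→0: ·
e25 deliver 1→2: ·
e26 crash(2): 2[✗part,t=2,w]
e27 recover(2): 2[part,t=2,w]

no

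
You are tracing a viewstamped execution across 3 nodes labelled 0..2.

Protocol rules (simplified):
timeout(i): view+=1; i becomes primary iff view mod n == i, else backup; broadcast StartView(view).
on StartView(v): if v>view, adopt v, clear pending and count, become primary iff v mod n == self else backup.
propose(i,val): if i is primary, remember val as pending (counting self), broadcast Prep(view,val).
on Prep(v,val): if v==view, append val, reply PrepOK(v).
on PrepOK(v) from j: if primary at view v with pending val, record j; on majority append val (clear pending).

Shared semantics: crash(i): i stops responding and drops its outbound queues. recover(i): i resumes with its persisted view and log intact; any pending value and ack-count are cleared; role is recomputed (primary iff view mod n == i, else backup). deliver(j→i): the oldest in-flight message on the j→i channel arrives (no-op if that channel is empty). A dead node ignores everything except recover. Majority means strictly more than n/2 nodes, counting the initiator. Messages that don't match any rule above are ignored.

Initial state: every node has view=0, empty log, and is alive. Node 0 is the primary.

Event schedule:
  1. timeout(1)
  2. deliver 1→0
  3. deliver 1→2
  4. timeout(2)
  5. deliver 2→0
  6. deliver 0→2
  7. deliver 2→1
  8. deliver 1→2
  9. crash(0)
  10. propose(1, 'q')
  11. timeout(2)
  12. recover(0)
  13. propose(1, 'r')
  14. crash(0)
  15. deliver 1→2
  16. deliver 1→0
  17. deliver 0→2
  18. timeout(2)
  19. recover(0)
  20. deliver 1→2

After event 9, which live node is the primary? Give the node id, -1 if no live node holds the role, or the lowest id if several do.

1. timeout(1):  <1:prim v1 ->
2. deliver 1→0:  <0:back v1 ->
3. deliver 1→2:  <2:back v1 ->
4. timeout(2):  <2:prim v2 ->
5. deliver 2→0:  <0:back v2 ->
6. deliver 0→2:  nop
7. deliver 2→1:  <1:back v2 ->
8. deliver 1→2:  nop
9. crash(0):  <0:✗back v2 ->

2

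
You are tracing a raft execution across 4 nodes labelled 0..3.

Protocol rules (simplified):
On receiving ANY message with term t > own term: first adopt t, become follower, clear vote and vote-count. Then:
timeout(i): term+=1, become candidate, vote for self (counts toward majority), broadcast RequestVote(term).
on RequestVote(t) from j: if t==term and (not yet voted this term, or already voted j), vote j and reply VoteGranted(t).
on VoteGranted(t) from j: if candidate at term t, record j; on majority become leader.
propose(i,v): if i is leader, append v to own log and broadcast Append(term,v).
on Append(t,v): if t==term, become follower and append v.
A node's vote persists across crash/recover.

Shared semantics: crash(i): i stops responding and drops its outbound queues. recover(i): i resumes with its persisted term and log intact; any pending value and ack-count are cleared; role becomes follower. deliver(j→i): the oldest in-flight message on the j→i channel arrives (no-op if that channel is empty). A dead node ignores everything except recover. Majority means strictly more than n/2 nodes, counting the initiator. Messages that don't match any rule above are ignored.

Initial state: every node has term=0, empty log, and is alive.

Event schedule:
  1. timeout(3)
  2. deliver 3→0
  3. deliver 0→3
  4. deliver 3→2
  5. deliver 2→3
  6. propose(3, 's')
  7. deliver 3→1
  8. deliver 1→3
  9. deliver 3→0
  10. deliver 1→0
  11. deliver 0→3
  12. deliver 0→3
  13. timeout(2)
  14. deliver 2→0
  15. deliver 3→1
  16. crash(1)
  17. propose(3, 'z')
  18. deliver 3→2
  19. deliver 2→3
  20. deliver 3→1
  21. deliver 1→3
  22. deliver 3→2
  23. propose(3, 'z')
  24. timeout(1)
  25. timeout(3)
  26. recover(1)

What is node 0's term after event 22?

2

step 1 timeout(3): 3={cand,t=1,log=-}
step 2 deliver 3→0: 0={foll,t=1,log=-}
step 3 deliver 0→3: —
step 4 deliver 3→2: 2={foll,t=1,log=-}
step 5 deliver 2→3: 3={lead,t=1,log=-}
step 6 propose(3,'s'): 3={lead,t=1,log=s}
step 7 deliver 3→1: 1={foll,t=1,log=-}
step 8 deliver 1→3: —
step 9 deliver 3→0: 0={foll,t=1,log=s}
step 10 deliver 1→0: —
step 11 deliver 0→3: —
step 12 deliver 0→3: —
step 13 timeout(2): 2={cand,t=2,log=-}
step 14 deliver 2→0: 0={foll,t=2,log=s}
step 15 deliver 3→1: 1={foll,t=1,log=s}
step 16 crash(1): 1={✗foll,t=1,log=s}
step 17 propose(3,'z'): 3={lead,t=1,log=s,z}
step 18 deliver 3→2: —
step 19 deliver 2→3: 3={foll,t=2,log=s,z}
step 20 deliver 3→1: —
step 21 deliver 1→3: —
step 22 deliver 3→2: —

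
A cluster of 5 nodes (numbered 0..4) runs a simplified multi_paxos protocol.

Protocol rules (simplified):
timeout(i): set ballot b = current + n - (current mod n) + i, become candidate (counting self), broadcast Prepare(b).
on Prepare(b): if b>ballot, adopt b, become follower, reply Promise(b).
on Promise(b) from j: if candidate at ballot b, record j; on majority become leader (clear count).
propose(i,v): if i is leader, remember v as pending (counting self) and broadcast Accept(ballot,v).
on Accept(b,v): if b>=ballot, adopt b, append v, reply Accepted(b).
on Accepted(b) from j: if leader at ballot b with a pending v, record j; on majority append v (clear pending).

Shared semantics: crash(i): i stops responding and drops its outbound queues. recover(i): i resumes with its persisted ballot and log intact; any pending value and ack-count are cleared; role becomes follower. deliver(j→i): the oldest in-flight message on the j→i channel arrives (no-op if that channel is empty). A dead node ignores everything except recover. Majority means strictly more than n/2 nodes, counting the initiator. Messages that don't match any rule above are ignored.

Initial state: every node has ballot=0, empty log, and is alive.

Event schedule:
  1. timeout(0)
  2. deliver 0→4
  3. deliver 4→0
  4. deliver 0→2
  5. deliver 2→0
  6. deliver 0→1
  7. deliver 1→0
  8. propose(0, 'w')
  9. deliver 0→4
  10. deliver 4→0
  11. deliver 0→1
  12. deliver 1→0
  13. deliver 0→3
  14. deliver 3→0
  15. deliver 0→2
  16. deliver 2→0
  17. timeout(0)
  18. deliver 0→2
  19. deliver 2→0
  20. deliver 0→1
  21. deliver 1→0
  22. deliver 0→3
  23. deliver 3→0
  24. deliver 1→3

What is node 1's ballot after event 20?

e1 timeout(0): 0[cand,b=5,-]
e2 deliver 0→4: 4[foll,b=5,-]
e3 deliver 4→0: ·
e4 deliver 0→2: 2[foll,b=5,-]
e5 deliver 2→0: 0[lead,b=5,-]
e6 deliver 0→1: 1[foll,b=5,-]
e7 deliver 1→0: ·
e8 propose(0,'w'): ·
e9 deliver 0→4: 4[foll,b=5,w]
e10 deliver 4→0: ·
e11 deliver 0→1: 1[foll,b=5,w]
e12 deliver 1→0: 0[lead,b=5,w]
e13 deliver 0→3: 3[foll,b=5,-]
e14 deliver 3→0: ·
e15 deliver 0→2: 2[foll,b=5,w]
e16 deliver 2→0: ·
e17 timeout(0): 0[cand,b=10,w]
e18 deliver 0→2: 2[foll,b=10,w]
e19 deliver 2→0: ·
e20 deliver 0→1: 1[foll,b=10,w]

10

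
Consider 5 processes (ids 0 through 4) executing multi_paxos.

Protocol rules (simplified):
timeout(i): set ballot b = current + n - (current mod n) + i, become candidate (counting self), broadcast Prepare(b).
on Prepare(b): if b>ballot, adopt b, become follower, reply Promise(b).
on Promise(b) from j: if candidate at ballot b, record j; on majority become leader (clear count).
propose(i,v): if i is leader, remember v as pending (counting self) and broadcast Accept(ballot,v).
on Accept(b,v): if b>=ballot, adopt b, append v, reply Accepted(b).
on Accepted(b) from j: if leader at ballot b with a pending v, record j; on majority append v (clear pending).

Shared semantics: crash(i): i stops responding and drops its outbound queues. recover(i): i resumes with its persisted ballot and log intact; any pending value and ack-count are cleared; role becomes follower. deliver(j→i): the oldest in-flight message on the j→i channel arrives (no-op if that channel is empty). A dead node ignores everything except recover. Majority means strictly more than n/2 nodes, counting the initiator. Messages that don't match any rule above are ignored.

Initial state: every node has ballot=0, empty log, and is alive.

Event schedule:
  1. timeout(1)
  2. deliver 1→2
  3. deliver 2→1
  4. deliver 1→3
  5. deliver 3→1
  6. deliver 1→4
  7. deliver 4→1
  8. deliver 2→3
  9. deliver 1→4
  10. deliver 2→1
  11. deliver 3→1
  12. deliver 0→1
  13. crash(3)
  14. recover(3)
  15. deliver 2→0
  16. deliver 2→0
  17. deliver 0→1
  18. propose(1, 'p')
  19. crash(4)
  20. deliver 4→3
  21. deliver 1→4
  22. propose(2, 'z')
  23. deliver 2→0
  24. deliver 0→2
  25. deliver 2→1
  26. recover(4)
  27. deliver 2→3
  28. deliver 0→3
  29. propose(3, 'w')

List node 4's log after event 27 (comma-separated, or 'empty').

empty

e1 timeout(1): 1[cand,b=6,-]
e2 deliver 1→2: 2[foll,b=6,-]
e3 deliver 2→1: ·
e4 deliver 1→3: 3[foll,b=6,-]
e5 deliver 3→1: 1[lead,b=6,-]
e6 deliver 1→4: 4[foll,b=6,-]
e7 deliver 4→1: ·
e8 deliver 2→3: ·
e9 deliver 1→4: ·
e10 deliver 2→1: ·
e11 deliver 3→1: ·
e12 deliver 0→1: ·
e13 crash(3): 3[✗foll,b=6,-]
e14 recover(3): 3[foll,b=6,-]
e15 deliver 2→0: ·
e16 deliver 2→0: ·
e17 deliver 0→1: ·
e18 propose(1,'p'): ·
e19 crash(4): 4[✗foll,b=6,-]
e20 deliver 4→3: ·
e21 deliver 1→4: ·
e22 propose(2,'z'): ·
e23 deliver 2→0: ·
e24 deliver 0→2: ·
e25 deliver 2→1: ·
e26 recover(4): 4[foll,b=6,-]
e27 deliver 2→3: ·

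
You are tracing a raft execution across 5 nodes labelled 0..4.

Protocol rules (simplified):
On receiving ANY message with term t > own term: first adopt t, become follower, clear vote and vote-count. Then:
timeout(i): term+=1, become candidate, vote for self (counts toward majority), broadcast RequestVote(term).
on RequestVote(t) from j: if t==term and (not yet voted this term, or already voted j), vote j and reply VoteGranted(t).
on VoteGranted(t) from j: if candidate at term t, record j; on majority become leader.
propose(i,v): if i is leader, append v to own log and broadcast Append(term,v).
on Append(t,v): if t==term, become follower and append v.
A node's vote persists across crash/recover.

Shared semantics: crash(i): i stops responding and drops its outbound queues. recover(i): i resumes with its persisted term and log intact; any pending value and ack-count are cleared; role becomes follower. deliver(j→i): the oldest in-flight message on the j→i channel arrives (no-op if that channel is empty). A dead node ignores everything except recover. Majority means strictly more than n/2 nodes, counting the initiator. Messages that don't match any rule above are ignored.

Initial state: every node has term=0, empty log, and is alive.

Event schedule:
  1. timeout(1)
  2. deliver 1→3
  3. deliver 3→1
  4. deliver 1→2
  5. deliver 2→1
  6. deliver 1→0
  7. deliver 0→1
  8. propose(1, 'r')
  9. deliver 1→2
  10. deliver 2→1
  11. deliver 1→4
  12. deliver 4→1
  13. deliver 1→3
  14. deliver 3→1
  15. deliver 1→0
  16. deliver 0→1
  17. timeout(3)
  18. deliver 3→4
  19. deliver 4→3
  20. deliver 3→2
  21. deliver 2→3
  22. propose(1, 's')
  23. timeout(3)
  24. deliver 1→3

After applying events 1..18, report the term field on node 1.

[1] timeout(1) → N1(cand t1 [-])
[2] deliver 1→3 → N3(foll t1 [-])
[3] deliver 3→1 → ∅
[4] deliver 1→2 → N2(foll t1 [-])
[5] deliver 2→1 → N1(lead t1 [-])
[6] deliver 1→0 → N0(foll t1 [-])
[7] deliver 0→1 → ∅
[8] propose(1,'r') → N1(lead t1 [r])
[9] deliver 1→2 → N2(foll t1 [r])
[10] deliver 2→1 → ∅
[11] deliver 1→4 → N4(foll t1 [-])
[12] deliver 4→1 → ∅
[13] deliver 1→3 → N3(foll t1 [r])
[14] deliver 3→1 → ∅
[15] deliver 1→0 → N0(foll t1 [r])
[16] deliver 0→1 → ∅
[17] timeout(3) → N3(cand t2 [r])
[18] deliver 3→4 → N4(foll t2 [-])

1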